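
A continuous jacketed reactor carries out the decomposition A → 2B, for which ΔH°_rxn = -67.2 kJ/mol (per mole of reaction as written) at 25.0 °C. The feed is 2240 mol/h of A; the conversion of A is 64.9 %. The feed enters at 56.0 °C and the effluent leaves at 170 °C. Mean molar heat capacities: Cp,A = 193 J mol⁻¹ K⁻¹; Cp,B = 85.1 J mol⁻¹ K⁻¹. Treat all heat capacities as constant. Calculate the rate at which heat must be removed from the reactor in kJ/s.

Q_out = 14.8 kJ/s

Extent of reaction ξ = 0.649 × 2240 = 1453.8 mol/h
Reaction term: ξ·ΔH°_rxn = 1453.8 × -67.2 = -97693 kJ/h
Sensible, feed 56.0→25 °C: -13402 kJ/h
Outlet flows (mol/h): A 786.24, B 2907.5
Sensible, products 25→170 °C: 57880 kJ/h
Q = ΔH = -53214 kJ/h = -14.782 kW
Heat removed = 14.782 kJ/s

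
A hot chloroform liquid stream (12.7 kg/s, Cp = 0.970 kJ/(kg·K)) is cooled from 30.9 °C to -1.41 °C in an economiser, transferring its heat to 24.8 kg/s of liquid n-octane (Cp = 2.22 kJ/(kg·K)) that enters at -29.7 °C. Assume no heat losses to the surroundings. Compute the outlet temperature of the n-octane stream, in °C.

Heat released by hot stream: Q = 12.7 × 0.970 × (30.9 − -1.41) = 398.03 kJ/s
Energy balance on cold side (adiabatic exchanger): Q = ṁ_c·Cp_c·(T_c,out − T_c,in)
T_c,out = -29.7 + 398.03/(24.8 × 2.22) = -22.471 °C

T_c,out = -22.5 °C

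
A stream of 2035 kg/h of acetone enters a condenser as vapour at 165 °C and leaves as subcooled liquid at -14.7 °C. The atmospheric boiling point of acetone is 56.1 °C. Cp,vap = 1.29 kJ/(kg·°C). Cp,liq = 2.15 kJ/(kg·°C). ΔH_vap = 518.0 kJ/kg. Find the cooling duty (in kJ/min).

vapour 165→56.1 °C: -140.48 kJ/kg
condensation at 56.1 °C: -518 kJ/kg
liquid 56.1→-14.7 °C: -152.22 kJ/kg
Δh = -140.48 + -518 + -152.22 = -810.7 kJ/kg
Q = ṁ·Δh = 2035 kg/h × -810.7 kJ/kg = -1.6498e+06 kJ/h
|Q| = 458.27 kW = 27496 kJ/min

Q_c = 27500 kJ/min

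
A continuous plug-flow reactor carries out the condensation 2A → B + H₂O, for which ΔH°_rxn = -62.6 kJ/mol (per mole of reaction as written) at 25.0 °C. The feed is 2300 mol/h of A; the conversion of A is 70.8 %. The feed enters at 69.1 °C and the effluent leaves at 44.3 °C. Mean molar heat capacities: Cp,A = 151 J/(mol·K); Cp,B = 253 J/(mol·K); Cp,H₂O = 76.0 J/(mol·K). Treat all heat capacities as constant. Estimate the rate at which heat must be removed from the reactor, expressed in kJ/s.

Extent of reaction ξ = 0.708 × 2300 / 2 = 814.2 mol/h
Reaction term: ξ·ΔH°_rxn = 814.2 × -62.6 = -50969 kJ/h
Sensible, feed 69.1→25 °C: -15316 kJ/h
Outlet flows (mol/h): A 671.6, B 814.2, H₂O 814.2
Sensible, products 25→44.3 °C: 7127.2 kJ/h
Q = ΔH = -59158 kJ/h = -16.433 kW
Heat removed = 16.433 kJ/s

Q_out = 16.4 kJ/s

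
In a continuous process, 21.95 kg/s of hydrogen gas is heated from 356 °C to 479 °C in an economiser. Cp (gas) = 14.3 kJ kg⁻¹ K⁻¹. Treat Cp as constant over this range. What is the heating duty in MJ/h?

Q = 139000 MJ/h

Q = ṁ·Cp·ΔT = 21.95 × 14.3 × (479 − 356) = 38608 kJ/s
Heating duty = 138990 MJ/h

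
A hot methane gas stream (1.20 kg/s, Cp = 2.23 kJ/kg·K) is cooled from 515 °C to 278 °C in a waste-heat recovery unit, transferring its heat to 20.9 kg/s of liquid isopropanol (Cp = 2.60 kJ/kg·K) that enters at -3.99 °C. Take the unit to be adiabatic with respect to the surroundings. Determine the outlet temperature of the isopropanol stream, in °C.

T_c,out = 7.68 °C

Heat released by hot stream: Q = 1.20 × 2.23 × (515 − 278) = 634.21 kJ/s
Energy balance on cold side (adiabatic exchanger): Q = ṁ_c·Cp_c·(T_c,out − T_c,in)
T_c,out = -3.99 + 634.21/(20.9 × 2.60) = 7.6812 °C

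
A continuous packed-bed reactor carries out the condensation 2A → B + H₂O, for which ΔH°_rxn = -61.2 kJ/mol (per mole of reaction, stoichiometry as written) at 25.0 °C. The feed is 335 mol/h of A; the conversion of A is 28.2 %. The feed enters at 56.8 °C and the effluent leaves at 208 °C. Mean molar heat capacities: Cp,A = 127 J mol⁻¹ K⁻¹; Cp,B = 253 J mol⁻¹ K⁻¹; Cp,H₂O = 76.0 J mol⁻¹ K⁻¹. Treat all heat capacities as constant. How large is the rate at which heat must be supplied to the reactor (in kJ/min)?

Q_in = 69.8 kJ/min

Extent of reaction ξ = 0.282 × 335 / 2 = 47.235 mol/h
Reaction term: ξ·ΔH°_rxn = 47.235 × -61.2 = -2890.8 kJ/h
Sensible, feed 56.8→25 °C: -1352.9 kJ/h
Outlet flows (mol/h): A 240.53, B 47.235, H₂O 47.235
Sensible, products 25→208 °C: 8434 kJ/h
Q = ΔH = 4190.3 kJ/h = 1.164 kW
Heat supplied = 69.839 kJ/min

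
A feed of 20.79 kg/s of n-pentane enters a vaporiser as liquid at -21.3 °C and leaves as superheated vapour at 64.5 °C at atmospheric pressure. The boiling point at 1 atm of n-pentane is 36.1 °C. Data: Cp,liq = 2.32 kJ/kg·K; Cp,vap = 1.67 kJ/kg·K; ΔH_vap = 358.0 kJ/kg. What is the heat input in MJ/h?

Q = 40300 MJ/h

liquid -21.3→36.1 °C: 133.17 kJ/kg
vaporisation at 36.1 °C: 358 kJ/kg
vapour 36.1→64.5 °C: 47.428 kJ/kg
Δh = 133.17 + 358 + 47.428 = 538.6 kJ/kg
Q = ṁ·Δh = 20.79 kg/s × 538.6 kJ/kg = 11197 kJ/s
|Q| = 11197 kW = 40311 MJ/h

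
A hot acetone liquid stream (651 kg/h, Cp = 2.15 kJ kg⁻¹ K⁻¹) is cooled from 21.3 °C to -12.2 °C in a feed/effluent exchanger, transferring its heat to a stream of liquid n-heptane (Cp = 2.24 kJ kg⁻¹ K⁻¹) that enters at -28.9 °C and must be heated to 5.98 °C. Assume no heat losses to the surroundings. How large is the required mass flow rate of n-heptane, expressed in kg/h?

Heat released by hot stream: Q = 651 × 2.15 × (21.3 − -12.2) = 46888 kJ/h
Energy balance on cold side (adiabatic exchanger): Q = ṁ_c·Cp_c·(T_c,out − T_c,in)
ṁ_c = 46888 / [2.24 × (5.98 − -28.9)] = 600.12 kg/h

ṁ_c = 600 kg/h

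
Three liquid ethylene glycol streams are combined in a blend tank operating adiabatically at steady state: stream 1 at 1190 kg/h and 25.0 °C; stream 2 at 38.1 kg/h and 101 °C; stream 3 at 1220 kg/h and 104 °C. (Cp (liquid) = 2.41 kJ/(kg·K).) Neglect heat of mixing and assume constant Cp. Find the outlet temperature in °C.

Energy balance with Q = 0: Σ ṁᵢCp,ᵢ(T_out − Tᵢ) = 0
Σ ṁᵢCp,ᵢTᵢ = 1190×2.41×25.0 + 38.1×2.41×101 + 1220×2.41×104 = 386750
Σ ṁᵢCp,ᵢ = 1190×2.41 + 38.1×2.41 + 1220×2.41 = 5899.9
T_out = 386750 / 5899.9 = 65.552 °C

T_out = 65.6 °C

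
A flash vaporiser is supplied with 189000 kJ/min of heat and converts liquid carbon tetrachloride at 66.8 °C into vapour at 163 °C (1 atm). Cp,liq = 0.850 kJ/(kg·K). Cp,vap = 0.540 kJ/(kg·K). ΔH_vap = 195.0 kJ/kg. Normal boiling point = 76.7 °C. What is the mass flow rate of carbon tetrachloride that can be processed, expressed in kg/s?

Δh = 0.850×(76.7−66.8) + 195.0 + 0.540×(163−76.7) = 250.02 kJ/kg
Q = 189000 kJ/min = 3150 kJ/s = 3150 kJ/s
ṁ = Q/Δh = 3150 / 250.02 = 12.599 kg/s

ṁ = 12.6 kg/s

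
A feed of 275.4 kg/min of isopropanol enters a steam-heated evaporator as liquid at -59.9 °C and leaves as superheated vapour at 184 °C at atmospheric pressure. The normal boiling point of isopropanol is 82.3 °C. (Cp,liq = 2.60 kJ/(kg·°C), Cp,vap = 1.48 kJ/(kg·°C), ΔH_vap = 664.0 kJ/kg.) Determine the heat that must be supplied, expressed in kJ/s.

Q = 5440 kJ/s

liquid -59.9→82.3 °C: 369.72 kJ/kg
vaporisation at 82.3 °C: 664 kJ/kg
vapour 82.3→184 °C: 150.52 kJ/kg
Δh = 369.72 + 664 + 150.52 = 1184.2 kJ/kg
Q = ṁ·Δh = 275.4 kg/min × 1184.2 kJ/kg = 326140 kJ/min
|Q| = 5435.6 kW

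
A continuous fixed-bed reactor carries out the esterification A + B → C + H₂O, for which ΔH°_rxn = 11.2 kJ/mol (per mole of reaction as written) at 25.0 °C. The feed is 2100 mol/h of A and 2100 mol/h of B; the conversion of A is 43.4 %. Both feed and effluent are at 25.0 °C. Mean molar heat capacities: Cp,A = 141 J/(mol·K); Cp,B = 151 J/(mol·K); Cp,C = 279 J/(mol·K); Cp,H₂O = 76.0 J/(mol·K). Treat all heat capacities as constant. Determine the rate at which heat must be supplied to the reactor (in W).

Q_in = 2840 W

Extent of reaction ξ = 0.434 × 2100 = 911.4 mol/h
Reaction term: ξ·ΔH°_rxn = 911.4 × 11.2 = 10208 kJ/h
Q = ΔH = 10208 kJ/h = 2.8355 kW
Heat supplied = 2835.5 W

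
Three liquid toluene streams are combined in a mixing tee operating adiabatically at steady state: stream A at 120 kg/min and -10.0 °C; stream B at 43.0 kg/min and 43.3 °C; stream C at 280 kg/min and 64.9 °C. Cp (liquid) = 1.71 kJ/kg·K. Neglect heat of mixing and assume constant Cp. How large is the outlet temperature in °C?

T_out = 42.5 °C

Adiabatic, steady state ⇒ Σ ṁᵢCp,ᵢ(T_out − Tᵢ) = 0
T_out = Σ ṁᵢCp,ᵢTᵢ / Σ ṁᵢCp,ᵢ
      = 32206 / 757.53 = 42.514 °C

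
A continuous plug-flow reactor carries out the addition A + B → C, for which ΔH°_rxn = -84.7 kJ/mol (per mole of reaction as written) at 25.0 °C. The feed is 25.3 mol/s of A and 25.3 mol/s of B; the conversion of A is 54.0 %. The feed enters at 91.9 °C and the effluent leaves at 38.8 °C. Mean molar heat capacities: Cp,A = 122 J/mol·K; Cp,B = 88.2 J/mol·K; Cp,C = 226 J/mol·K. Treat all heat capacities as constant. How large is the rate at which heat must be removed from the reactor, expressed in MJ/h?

Extent of reaction ξ = 0.540 × 25.3 = 13.662 mol/s
Reaction term: ξ·ΔH°_rxn = 13.662 × -84.7 = -1157.2 kJ/s
Sensible, feed 91.9→25 °C: -355.78 kJ/s
Outlet flows (mol/s): A 11.638, B 11.638, C 13.662
Sensible, products 25→38.8 °C: 76.368 kJ/s
Q = ΔH = -1436.6 kJ/s = -1436.6 kW
Heat removed = 5171.7 MJ/h

Q_out = 5170 MJ/h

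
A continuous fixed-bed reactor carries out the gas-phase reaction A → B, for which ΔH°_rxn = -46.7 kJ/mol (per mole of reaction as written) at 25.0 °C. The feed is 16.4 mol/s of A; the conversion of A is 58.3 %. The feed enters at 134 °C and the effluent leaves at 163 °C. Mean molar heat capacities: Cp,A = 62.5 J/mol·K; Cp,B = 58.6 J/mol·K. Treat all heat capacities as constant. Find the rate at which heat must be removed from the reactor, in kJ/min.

Extent of reaction ξ = 0.583 × 16.4 = 9.5612 mol/s
Reaction term: ξ·ΔH°_rxn = 9.5612 × -46.7 = -446.51 kJ/s
Sensible, feed 134→25 °C: -111.72 kJ/s
Outlet flows (mol/s): A 6.8388, B 9.5612
Sensible, products 25→163 °C: 136.3 kJ/s
Q = ΔH = -421.93 kJ/s = -421.93 kW
Heat removed = 25316 kJ/min

Q_out = 25300 kJ/min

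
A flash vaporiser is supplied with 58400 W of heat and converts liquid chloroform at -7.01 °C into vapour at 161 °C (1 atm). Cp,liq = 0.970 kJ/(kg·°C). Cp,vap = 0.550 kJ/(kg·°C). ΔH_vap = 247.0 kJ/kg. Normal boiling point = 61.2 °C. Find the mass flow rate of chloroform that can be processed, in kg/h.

ṁ = 571 kg/h

Δh = 0.970×(61.2−-7.01) + 247.0 + 0.550×(161−61.2) = 368.05 kJ/kg
Q = 58400 W = 58.4 kJ/s = 210240 kJ/h
ṁ = Q/Δh = 210240 / 368.05 = 571.22 kg/h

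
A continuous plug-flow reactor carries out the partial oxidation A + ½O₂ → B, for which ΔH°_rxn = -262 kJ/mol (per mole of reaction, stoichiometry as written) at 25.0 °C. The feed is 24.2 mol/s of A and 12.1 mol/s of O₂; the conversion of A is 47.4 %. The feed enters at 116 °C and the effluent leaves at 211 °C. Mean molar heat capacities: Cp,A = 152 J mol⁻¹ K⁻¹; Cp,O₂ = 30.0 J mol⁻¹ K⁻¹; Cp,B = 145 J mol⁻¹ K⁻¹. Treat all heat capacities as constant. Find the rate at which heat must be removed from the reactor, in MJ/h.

Extent of reaction ξ = 0.474 × 24.2 = 11.471 mol/s
Reaction term: ξ·ΔH°_rxn = 11.471 × -262 = -3005.3 kJ/s
Sensible, feed 116→25 °C: -367.77 kJ/s
Outlet flows (mol/s): A 12.729, O₂ 6.3646, B 11.471
Sensible, products 25→211 °C: 704.76 kJ/s
Q = ΔH = -2668.4 kJ/s = -2668.4 kW
Heat removed = 9606.1 MJ/h

Q_out = 9610 MJ/h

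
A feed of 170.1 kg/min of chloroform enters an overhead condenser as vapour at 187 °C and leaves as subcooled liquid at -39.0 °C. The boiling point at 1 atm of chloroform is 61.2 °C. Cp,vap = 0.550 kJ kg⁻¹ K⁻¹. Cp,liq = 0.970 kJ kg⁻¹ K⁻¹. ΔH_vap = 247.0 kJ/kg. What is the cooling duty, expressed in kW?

Q_c = 1170 kW

vapour 187→61.2 °C: -69.19 kJ/kg
condensation at 61.2 °C: -247 kJ/kg
liquid 61.2→-39.0 °C: -97.194 kJ/kg
Δh = -69.19 + -247 + -97.194 = -413.38 kJ/kg
Q = ṁ·Δh = 170.1 kg/min × -413.38 kJ/kg = -70317 kJ/min
|Q| = 1171.9 kW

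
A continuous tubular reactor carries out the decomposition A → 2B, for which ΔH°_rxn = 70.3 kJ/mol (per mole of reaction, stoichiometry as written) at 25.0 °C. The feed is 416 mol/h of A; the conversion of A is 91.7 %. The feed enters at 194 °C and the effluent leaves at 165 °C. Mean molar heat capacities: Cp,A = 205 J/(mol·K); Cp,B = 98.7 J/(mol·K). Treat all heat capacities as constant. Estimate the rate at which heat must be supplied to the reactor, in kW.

Extent of reaction ξ = 0.917 × 416 = 381.47 mol/h
Reaction term: ξ·ΔH°_rxn = 381.47 × 70.3 = 26817 kJ/h
Sensible, feed 194→25 °C: -14412 kJ/h
Outlet flows (mol/h): A 34.528, B 762.94
Sensible, products 25→165 °C: 11533 kJ/h
Q = ΔH = 23938 kJ/h = 6.6496 kW
Heat supplied = 6.6496 kW

Q_in = 6.65 kW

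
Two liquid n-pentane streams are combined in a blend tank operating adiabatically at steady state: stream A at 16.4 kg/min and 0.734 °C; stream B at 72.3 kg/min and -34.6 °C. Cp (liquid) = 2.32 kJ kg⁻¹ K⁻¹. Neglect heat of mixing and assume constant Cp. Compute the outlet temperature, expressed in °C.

T_out = -28.1 °C

No heat crosses the boundary, so H_out = H_in.
Σ ṁᵢCp,ᵢTᵢ = 16.4×2.32×0.734 + 72.3×2.32×-34.6 = -5775.7
Σ ṁᵢCp,ᵢ = 16.4×2.32 + 72.3×2.32 = 205.78
T_out = -5775.7 / 205.78 = -28.067 °C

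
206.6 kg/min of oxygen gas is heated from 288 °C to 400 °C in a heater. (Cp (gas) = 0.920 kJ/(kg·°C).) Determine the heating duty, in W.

Q = ṁ·Cp·ΔT = 206.6 × 0.920 × (400 − 288) = 21288 kJ/min
Converting: 21288 / 60 s = 354.8 kW
Heating duty = 354800 W

Q = 355000 W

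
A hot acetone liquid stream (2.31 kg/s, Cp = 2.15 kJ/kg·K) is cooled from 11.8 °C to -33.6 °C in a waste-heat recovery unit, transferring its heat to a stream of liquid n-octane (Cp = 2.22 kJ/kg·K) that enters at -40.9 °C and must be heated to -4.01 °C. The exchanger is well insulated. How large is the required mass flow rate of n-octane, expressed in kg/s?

Heat released by hot stream: Q = 2.31 × 2.15 × (11.8 − -33.6) = 225.48 kJ/s
Energy balance on cold side (adiabatic exchanger): Q = ṁ_c·Cp_c·(T_c,out − T_c,in)
ṁ_c = 225.48 / [2.22 × (-4.01 − -40.9)] = 2.7532 kg/s

ṁ_c = 2.75 kg/s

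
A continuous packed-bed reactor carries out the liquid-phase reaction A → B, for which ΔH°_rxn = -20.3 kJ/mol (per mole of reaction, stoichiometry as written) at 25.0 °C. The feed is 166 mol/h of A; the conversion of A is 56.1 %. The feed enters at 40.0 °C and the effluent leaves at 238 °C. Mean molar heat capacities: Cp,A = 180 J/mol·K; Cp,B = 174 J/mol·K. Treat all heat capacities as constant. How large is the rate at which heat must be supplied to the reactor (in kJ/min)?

Extent of reaction ξ = 0.561 × 166 = 93.126 mol/h
Reaction term: ξ·ΔH°_rxn = 93.126 × -20.3 = -1890.5 kJ/h
Sensible, feed 40.0→25 °C: -448.2 kJ/h
Outlet flows (mol/h): A 72.874, B 93.126
Sensible, products 25→238 °C: 6245.4 kJ/h
Q = ΔH = 3906.8 kJ/h = 1.0852 kW
Heat supplied = 65.113 kJ/min

Q_in = 65.1 kJ/min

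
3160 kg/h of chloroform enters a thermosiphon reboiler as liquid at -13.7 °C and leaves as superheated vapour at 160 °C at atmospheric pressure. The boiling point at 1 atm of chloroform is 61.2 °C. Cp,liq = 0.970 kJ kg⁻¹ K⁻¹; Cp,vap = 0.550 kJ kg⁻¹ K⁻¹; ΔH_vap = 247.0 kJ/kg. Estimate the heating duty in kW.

liquid -13.7→61.2 °C: 72.653 kJ/kg
vaporisation at 61.2 °C: 247 kJ/kg
vapour 61.2→160 °C: 54.34 kJ/kg
Δh = 72.653 + 247 + 54.34 = 373.99 kJ/kg
Q = ṁ·Δh = 3160 kg/h × 373.99 kJ/kg = 1.1818e+06 kJ/h
|Q| = 328.28 kW

Q = 328 kW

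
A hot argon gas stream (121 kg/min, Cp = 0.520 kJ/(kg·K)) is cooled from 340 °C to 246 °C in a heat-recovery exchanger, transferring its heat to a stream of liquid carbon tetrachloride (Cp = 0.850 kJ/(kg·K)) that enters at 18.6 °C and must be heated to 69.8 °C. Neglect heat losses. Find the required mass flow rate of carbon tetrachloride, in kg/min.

ṁ_c = 136 kg/min

Heat released by hot stream: Q = 121 × 0.520 × (340 − 246) = 5914.5 kJ/min
Energy balance on cold side (adiabatic exchanger): Q = ṁ_c·Cp_c·(T_c,out − T_c,in)
ṁ_c = 5914.5 / [0.850 × (69.8 − 18.6)] = 135.9 kg/min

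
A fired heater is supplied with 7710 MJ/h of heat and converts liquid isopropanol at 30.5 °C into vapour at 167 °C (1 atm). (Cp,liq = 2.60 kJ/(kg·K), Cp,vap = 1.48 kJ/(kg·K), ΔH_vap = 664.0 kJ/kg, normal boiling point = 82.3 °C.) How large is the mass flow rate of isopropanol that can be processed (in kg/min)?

ṁ = 139 kg/min

Δh = 2.60×(82.3−30.5) + 664.0 + 1.48×(167−82.3) = 924.04 kJ/kg
Q = 7710 MJ/h = 2141.7 kJ/s = 128500 kJ/min
ṁ = Q/Δh = 128500 / 924.04 = 139.06 kg/min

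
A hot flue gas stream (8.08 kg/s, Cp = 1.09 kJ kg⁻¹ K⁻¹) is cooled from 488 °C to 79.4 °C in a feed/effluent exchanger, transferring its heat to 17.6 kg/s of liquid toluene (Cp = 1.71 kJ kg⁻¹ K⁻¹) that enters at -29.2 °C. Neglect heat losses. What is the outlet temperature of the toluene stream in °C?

Heat released by hot stream: Q = 8.08 × 1.09 × (488 − 79.4) = 3598.6 kJ/s
Energy balance on cold side (adiabatic exchanger): Q = ṁ_c·Cp_c·(T_c,out − T_c,in)
T_c,out = -29.2 + 3598.6/(17.6 × 1.71) = 90.371 °C

T_c,out = 90.4 °C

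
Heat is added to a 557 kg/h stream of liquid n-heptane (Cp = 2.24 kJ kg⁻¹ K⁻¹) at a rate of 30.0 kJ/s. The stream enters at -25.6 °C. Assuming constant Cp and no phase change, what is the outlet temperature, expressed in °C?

T_out = 61.0 °C

Q = 30.0 kJ/s = 108000 kJ/h
ΔT = Q/(ṁ·Cp) = 108000/(557×2.24) = 86.561 K
T_out = -25.6 + 86.561 = 60.961 °C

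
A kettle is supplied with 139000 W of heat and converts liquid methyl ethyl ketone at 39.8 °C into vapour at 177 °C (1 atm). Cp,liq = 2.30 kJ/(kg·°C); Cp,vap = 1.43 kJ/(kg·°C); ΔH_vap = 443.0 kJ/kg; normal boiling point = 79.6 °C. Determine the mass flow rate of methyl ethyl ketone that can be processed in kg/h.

Δh = 2.30×(79.6−39.8) + 443.0 + 1.43×(177−79.6) = 673.82 kJ/kg
Q = 139000 W = 139 kJ/s = 500400 kJ/h
ṁ = Q/Δh = 500400 / 673.82 = 742.63 kg/h

ṁ = 743 kg/h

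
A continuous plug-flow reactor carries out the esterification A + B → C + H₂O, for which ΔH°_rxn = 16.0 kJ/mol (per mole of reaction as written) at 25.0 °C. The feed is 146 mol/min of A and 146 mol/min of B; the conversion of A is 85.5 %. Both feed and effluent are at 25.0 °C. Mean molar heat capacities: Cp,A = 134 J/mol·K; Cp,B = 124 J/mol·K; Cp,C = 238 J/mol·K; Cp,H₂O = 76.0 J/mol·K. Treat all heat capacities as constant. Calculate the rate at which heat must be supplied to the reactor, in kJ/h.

Extent of reaction ξ = 0.855 × 146 = 124.83 mol/min
Reaction term: ξ·ΔH°_rxn = 124.83 × 16.0 = 1997.3 kJ/min
Q = ΔH = 1997.3 kJ/min = 33.288 kW
Heat supplied = 119840 kJ/h

Q_in = 120000 kJ/h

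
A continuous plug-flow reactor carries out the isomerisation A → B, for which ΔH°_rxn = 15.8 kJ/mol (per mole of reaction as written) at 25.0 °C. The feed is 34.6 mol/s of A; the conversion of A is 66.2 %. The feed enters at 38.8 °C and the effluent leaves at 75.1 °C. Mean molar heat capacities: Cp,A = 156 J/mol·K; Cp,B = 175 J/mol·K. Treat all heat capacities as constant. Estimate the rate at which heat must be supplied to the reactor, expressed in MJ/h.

Q_in = 2090 MJ/h

Extent of reaction ξ = 0.662 × 34.6 = 22.905 mol/s
Reaction term: ξ·ΔH°_rxn = 22.905 × 15.8 = 361.9 kJ/s
Sensible, feed 38.8→25 °C: -74.487 kJ/s
Outlet flows (mol/s): A 11.695, B 22.905
Sensible, products 25→75.1 °C: 292.22 kJ/s
Q = ΔH = 579.64 kJ/s = 579.64 kW
Heat supplied = 2086.7 MJ/h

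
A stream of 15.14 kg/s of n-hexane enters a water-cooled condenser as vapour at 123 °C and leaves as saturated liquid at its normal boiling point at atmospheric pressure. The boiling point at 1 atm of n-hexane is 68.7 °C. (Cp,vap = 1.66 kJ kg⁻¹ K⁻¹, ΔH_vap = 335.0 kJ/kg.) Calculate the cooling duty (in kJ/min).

vapour 123→68.7 °C: -90.138 kJ/kg
condensation at 68.7 °C: -335 kJ/kg
Δh = -90.138 + -335 = -425.14 kJ/kg
Q = ṁ·Δh = 15.14 kg/s × -425.14 kJ/kg = -6436.6 kJ/s
|Q| = 6436.6 kW = 386200 kJ/min

Q_c = 386000 kJ/min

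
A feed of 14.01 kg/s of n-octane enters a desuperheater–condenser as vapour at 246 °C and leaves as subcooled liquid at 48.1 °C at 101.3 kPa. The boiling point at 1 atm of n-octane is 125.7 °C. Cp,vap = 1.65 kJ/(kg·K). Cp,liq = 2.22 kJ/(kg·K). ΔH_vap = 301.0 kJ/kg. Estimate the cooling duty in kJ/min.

vapour 246→125.7 °C: -198.49 kJ/kg
condensation at 125.7 °C: -301 kJ/kg
liquid 125.7→48.1 °C: -172.27 kJ/kg
Δh = -198.49 + -301 + -172.27 = -671.77 kJ/kg
Q = ṁ·Δh = 14.01 kg/s × -671.77 kJ/kg = -9411.5 kJ/s
|Q| = 9411.5 kW = 564690 kJ/min

Q_c = 565000 kJ/min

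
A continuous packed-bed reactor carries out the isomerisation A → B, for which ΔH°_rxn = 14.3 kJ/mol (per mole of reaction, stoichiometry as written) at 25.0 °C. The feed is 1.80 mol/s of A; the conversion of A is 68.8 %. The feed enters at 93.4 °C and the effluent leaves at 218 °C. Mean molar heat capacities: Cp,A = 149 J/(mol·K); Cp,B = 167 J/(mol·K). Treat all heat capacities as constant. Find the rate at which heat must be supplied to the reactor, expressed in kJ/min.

Extent of reaction ξ = 0.688 × 1.80 = 1.2384 mol/s
Reaction term: ξ·ΔH°_rxn = 1.2384 × 14.3 = 17.709 kJ/s
Sensible, feed 93.4→25 °C: -18.345 kJ/s
Outlet flows (mol/s): A 0.5616, B 1.2384
Sensible, products 25→218 °C: 56.065 kJ/s
Q = ΔH = 55.429 kJ/s = 55.429 kW
Heat supplied = 3325.7 kJ/min

Q_in = 3330 kJ/min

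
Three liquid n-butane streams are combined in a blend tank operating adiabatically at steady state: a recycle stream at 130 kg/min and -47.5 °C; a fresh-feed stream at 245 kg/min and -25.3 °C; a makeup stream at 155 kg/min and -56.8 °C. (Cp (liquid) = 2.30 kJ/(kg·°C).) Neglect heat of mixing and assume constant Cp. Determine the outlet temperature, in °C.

T_out = -40.0 °C

Energy balance with Q = 0: Σ ṁᵢCp,ᵢ(T_out − Tᵢ) = 0
T_out = Σ ṁᵢCp,ᵢTᵢ / Σ ṁᵢCp,ᵢ
      = -48708 / 1219 = -39.958 °C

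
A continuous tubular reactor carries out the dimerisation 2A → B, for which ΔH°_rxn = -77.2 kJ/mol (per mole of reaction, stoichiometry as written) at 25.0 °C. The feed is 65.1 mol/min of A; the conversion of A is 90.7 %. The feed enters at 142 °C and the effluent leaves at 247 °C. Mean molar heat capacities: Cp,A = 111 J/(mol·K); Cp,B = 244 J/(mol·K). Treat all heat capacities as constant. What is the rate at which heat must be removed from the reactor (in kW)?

Q_out = 22.9 kW

Extent of reaction ξ = 0.907 × 65.1 / 2 = 29.523 mol/min
Reaction term: ξ·ΔH°_rxn = 29.523 × -77.2 = -2279.2 kJ/min
Sensible, feed 142→25 °C: -845.45 kJ/min
Outlet flows (mol/min): A 6.0543, B 29.523
Sensible, products 25→247 °C: 1748.4 kJ/min
Q = ΔH = -1376.2 kJ/min = -22.937 kW
Heat removed = 22.937 kW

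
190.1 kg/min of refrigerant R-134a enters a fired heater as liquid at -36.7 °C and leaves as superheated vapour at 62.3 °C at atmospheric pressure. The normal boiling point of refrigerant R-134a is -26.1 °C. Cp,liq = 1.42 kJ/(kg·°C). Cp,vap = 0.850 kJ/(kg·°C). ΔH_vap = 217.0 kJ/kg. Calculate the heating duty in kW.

liquid -36.7→-26.1 °C: 15.052 kJ/kg
vaporisation at -26.1 °C: 217 kJ/kg
vapour -26.1→62.3 °C: 75.14 kJ/kg
Δh = 15.052 + 217 + 75.14 = 307.19 kJ/kg
Q = ṁ·Δh = 190.1 kg/min × 307.19 kJ/kg = 58397 kJ/min
|Q| = 973.29 kW

Q = 973 kW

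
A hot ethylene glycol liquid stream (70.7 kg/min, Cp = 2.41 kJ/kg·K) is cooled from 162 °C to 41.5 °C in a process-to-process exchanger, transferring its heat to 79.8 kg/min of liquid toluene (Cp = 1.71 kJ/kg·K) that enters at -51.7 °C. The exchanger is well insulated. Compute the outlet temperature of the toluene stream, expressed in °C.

T_c,out = 98.8 °C

Heat released by hot stream: Q = 70.7 × 2.41 × (162 − 41.5) = 20532 kJ/min
Energy balance on cold side (adiabatic exchanger): Q = ṁ_c·Cp_c·(T_c,out − T_c,in)
T_c,out = -51.7 + 20532/(79.8 × 1.71) = 98.761 °C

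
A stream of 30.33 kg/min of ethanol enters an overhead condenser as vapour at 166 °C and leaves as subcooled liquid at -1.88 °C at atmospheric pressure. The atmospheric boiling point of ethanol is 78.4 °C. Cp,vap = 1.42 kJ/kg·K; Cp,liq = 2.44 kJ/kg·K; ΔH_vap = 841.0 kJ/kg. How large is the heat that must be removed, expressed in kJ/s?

vapour 166→78.4 °C: -124.39 kJ/kg
condensation at 78.4 °C: -841 kJ/kg
liquid 78.4→-1.88 °C: -195.88 kJ/kg
Δh = -124.39 + -841 + -195.88 = -1161.3 kJ/kg
Q = ṁ·Δh = 30.33 kg/min × -1161.3 kJ/kg = -35221 kJ/min
|Q| = 587.02 kW

Q_c = 587 kJ/s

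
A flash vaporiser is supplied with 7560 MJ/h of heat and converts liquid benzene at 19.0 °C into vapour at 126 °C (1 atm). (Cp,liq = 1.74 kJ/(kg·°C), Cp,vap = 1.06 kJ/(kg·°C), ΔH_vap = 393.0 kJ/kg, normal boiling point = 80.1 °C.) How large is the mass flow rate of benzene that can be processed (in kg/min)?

ṁ = 230 kg/min

Δh = 1.74×(80.1−19.0) + 393.0 + 1.06×(126−80.1) = 547.97 kJ/kg
Q = 7560 MJ/h = 2100 kJ/s = 126000 kJ/min
ṁ = Q/Δh = 126000 / 547.97 = 229.94 kg/min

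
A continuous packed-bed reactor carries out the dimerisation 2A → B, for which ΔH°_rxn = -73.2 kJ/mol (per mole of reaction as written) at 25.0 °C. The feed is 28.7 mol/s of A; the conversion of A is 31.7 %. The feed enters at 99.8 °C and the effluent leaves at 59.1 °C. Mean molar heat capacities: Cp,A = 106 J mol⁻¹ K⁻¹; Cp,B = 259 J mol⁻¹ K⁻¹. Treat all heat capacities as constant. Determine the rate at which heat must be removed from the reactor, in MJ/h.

Q_out = 1620 MJ/h

Extent of reaction ξ = 0.317 × 28.7 / 2 = 4.5489 mol/s
Reaction term: ξ·ΔH°_rxn = 4.5489 × -73.2 = -332.98 kJ/s
Sensible, feed 99.8→25 °C: -227.56 kJ/s
Outlet flows (mol/s): A 19.602, B 4.5489
Sensible, products 25→59.1 °C: 111.03 kJ/s
Q = ΔH = -449.51 kJ/s = -449.51 kW
Heat removed = 1618.2 MJ/h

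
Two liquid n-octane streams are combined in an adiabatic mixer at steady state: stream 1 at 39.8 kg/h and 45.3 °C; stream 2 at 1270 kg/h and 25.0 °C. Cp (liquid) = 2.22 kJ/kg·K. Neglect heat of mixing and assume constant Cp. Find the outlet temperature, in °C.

No heat crosses the boundary, so H_out = H_in.
Σ ṁᵢCp,ᵢTᵢ = 39.8×2.22×45.3 + 1270×2.22×25.0 = 74488
Σ ṁᵢCp,ᵢ = 39.8×2.22 + 1270×2.22 = 2907.8
T_out = 74488 / 2907.8 = 25.617 °C

T_out = 25.6 °C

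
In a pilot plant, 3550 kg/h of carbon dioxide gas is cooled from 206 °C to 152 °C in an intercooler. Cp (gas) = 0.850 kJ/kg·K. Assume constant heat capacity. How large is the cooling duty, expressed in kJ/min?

Q = ṁ·Cp·ΔT = 3550 × 0.850 × (152 − 206) = -162940 kJ/h
Converting: 162940 / 3600 s = 45.263 kW
Cooling duty = 2715.8 kJ/min

Q_c = 2720 kJ/min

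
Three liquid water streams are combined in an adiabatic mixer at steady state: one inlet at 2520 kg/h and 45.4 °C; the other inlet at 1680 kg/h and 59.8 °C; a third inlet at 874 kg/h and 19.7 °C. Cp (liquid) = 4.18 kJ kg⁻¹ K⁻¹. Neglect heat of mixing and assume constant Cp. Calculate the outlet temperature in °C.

Energy balance with Q = 0: Σ ṁᵢCp,ᵢ(T_out − Tᵢ) = 0
T_out = Σ ṁᵢCp,ᵢTᵢ / Σ ṁᵢCp,ᵢ
      = 970140 / 21209 = 45.741 °C

T_out = 45.7 °C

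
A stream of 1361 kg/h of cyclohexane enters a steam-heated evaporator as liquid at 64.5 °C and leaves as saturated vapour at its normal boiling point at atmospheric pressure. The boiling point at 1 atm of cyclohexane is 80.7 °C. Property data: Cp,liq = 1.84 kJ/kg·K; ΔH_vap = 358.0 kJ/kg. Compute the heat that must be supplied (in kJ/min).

liquid 64.5→80.7 °C: 29.808 kJ/kg
vaporisation at 80.7 °C: 358 kJ/kg
Δh = 29.808 + 358 = 387.81 kJ/kg
Q = ṁ·Δh = 1361 kg/h × 387.81 kJ/kg = 527810 kJ/h
|Q| = 146.61 kW = 8796.8 kJ/min

Q = 8800 kJ/min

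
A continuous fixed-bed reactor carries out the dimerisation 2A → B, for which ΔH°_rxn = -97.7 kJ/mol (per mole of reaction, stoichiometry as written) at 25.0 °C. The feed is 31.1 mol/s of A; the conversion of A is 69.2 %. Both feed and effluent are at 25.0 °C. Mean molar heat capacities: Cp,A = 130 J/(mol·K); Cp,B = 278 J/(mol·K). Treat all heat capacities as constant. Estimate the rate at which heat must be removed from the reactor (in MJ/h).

Extent of reaction ξ = 0.692 × 31.1 / 2 = 10.761 mol/s
Reaction term: ξ·ΔH°_rxn = 10.761 × -97.7 = -1051.3 kJ/s
Q = ΔH = -1051.3 kJ/s = -1051.3 kW
Heat removed = 3784.7 MJ/h

Q_out = 3780 MJ/h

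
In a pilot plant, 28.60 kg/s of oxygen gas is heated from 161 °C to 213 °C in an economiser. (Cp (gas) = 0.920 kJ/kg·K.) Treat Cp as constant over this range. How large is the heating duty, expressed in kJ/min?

Q = 82100 kJ/min

Q = ṁ·Cp·ΔT = 28.60 × 0.920 × (213 − 161) = 1368.2 kJ/s
Heating duty = 82093 kJ/min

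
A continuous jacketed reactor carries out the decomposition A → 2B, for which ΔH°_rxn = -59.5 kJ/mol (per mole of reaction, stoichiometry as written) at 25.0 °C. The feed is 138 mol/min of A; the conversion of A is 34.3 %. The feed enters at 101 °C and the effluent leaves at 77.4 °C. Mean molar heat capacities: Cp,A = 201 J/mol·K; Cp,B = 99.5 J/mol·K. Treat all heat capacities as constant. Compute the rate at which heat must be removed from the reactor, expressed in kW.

Q_out = 57.9 kW

Extent of reaction ξ = 0.343 × 138 = 47.334 mol/min
Reaction term: ξ·ΔH°_rxn = 47.334 × -59.5 = -2816.4 kJ/min
Sensible, feed 101→25 °C: -2108.1 kJ/min
Outlet flows (mol/min): A 90.666, B 94.668
Sensible, products 25→77.4 °C: 1448.5 kJ/min
Q = ΔH = -3476 kJ/min = -57.933 kW
Heat removed = 57.933 kW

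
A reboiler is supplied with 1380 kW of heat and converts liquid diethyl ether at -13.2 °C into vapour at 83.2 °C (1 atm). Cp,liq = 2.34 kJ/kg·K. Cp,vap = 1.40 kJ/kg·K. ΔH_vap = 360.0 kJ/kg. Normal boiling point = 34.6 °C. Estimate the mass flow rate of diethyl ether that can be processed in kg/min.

ṁ = 153 kg/min

Δh = 2.34×(34.6−-13.2) + 360.0 + 1.40×(83.2−34.6) = 539.89 kJ/kg
Q = 1380 kW = 1380 kJ/s = 82800 kJ/min
ṁ = Q/Δh = 82800 / 539.89 = 153.36 kg/min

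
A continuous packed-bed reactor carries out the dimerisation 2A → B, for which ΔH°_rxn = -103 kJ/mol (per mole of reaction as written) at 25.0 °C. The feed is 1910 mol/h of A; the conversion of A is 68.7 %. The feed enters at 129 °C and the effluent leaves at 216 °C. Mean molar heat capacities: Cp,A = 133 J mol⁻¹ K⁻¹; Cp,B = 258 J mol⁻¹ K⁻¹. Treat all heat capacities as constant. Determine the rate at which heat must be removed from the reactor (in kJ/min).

Extent of reaction ξ = 0.687 × 1910 / 2 = 656.09 mol/h
Reaction term: ξ·ΔH°_rxn = 656.09 × -103 = -67577 kJ/h
Sensible, feed 129→25 °C: -26419 kJ/h
Outlet flows (mol/h): A 597.83, B 656.09
Sensible, products 25→216 °C: 47517 kJ/h
Q = ΔH = -46479 kJ/h = -12.911 kW
Heat removed = 774.64 kJ/min

Q_out = 775 kJ/min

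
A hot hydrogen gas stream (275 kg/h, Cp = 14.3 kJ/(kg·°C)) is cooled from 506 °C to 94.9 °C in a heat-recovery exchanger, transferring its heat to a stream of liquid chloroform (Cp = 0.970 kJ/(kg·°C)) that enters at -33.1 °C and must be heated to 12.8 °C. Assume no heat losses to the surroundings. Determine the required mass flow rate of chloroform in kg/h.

ṁ_c = 36300 kg/h

Heat released by hot stream: Q = 275 × 14.3 × (506 − 94.9) = 1.6167e+06 kJ/h
Energy balance on cold side (adiabatic exchanger): Q = ṁ_c·Cp_c·(T_c,out − T_c,in)
ṁ_c = 1.6167e+06 / [0.970 × (12.8 − -33.1)] = 36310 kg/h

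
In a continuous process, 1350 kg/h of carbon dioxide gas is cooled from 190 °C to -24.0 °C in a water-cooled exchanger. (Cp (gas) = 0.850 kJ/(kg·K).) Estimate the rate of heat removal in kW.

Q = ṁ·Cp·ΔT = 1350 × 0.850 × (-24.0 − 190) = -245560 kJ/h
Converting: 245560 / 3600 s = 68.213 kW

Q_c = 68.2 kW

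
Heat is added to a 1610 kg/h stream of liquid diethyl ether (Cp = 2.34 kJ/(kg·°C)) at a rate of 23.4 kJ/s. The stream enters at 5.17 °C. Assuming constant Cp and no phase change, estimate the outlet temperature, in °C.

T_out = 27.5 °C

Q = 23.4 kJ/s = 84240 kJ/h
ΔT = Q/(ṁ·Cp) = 84240/(1610×2.34) = 22.36 K
T_out = 5.17 + 22.36 = 27.53 °C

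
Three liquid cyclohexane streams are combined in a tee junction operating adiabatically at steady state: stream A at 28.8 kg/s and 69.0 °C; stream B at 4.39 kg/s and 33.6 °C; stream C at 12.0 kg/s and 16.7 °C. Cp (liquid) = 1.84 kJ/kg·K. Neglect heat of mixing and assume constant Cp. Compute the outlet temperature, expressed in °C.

T_out = 51.7 °C

Adiabatic, steady state ⇒ Σ ṁᵢCp,ᵢ(T_out − Tᵢ) = 0
T_out = Σ ṁᵢCp,ᵢTᵢ / Σ ṁᵢCp,ᵢ
      = 4296.6 / 83.15 = 51.673 °C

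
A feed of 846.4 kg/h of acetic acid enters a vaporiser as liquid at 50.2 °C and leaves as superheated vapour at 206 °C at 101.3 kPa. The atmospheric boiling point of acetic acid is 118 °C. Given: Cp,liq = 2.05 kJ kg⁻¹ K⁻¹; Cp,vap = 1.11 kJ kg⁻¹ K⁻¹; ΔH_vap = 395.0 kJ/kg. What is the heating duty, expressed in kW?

Q = 149 kW

liquid 50.2→118 °C: 138.99 kJ/kg
vaporisation at 118 °C: 395 kJ/kg
vapour 118→206 °C: 97.68 kJ/kg
Δh = 138.99 + 395 + 97.68 = 631.67 kJ/kg
Q = ṁ·Δh = 846.4 kg/h × 631.67 kJ/kg = 534650 kJ/h
|Q| = 148.51 kW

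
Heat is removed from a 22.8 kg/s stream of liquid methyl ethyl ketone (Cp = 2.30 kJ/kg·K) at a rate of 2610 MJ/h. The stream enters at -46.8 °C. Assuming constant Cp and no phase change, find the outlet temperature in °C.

T_out = -60.6 °C

Q = 2610 MJ/h = 725 kJ/s
ΔT = Q/(ṁ·Cp) = 725/(22.8×2.30) = 13.825 K
T_out = -46.8 − 13.825 = -60.625 °C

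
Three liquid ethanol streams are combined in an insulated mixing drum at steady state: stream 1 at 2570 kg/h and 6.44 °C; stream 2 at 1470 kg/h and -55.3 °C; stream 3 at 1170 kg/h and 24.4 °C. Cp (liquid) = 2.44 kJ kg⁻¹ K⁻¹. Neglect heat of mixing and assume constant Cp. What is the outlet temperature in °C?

T_out = -6.95 °C

Adiabatic, steady state ⇒ Σ ṁᵢCp,ᵢ(T_out − Tᵢ) = 0
Σ ṁᵢCp,ᵢTᵢ = 2570×2.44×6.44 + 1470×2.44×-55.3 + 1170×2.44×24.4 = -88309
Σ ṁᵢCp,ᵢ = 2570×2.44 + 1470×2.44 + 1170×2.44 = 12712
T_out = -88309 / 12712 = -6.9467 °C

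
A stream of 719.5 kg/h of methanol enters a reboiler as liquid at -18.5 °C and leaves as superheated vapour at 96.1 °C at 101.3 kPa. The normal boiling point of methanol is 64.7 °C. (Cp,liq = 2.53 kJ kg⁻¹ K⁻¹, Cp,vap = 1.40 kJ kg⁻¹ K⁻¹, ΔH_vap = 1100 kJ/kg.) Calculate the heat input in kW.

liquid -18.5→64.7 °C: 210.5 kJ/kg
vaporisation at 64.7 °C: 1100 kJ/kg
vapour 64.7→96.1 °C: 43.96 kJ/kg
Δh = 210.5 + 1100 + 43.96 = 1354.5 kJ/kg
Q = ṁ·Δh = 719.5 kg/h × 1354.5 kJ/kg = 974530 kJ/h
|Q| = 270.7 kW

Q = 271 kW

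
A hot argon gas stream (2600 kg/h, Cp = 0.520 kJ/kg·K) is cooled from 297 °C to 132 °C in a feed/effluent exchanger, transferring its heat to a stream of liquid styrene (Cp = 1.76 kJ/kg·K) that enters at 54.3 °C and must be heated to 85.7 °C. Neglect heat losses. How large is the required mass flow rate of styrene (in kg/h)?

ṁ_c = 4040 kg/h

Heat released by hot stream: Q = 2600 × 0.520 × (297 − 132) = 223080 kJ/h
Energy balance on cold side (adiabatic exchanger): Q = ṁ_c·Cp_c·(T_c,out − T_c,in)
ṁ_c = 223080 / [1.76 × (85.7 − 54.3)] = 4036.6 kg/h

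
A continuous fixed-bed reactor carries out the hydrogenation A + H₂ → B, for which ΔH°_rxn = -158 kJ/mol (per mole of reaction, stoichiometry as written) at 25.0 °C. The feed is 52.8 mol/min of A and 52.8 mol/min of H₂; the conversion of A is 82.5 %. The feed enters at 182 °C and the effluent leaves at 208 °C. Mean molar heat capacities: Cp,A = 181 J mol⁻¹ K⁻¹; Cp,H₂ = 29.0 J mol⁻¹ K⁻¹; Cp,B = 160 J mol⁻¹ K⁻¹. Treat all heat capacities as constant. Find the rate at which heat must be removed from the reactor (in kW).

Q_out = 117 kW

Extent of reaction ξ = 0.825 × 52.8 = 43.56 mol/min
Reaction term: ξ·ΔH°_rxn = 43.56 × -158 = -6882.5 kJ/min
Sensible, feed 182→25 °C: -1740.8 kJ/min
Outlet flows (mol/min): A 9.24, H₂ 9.24, B 43.56
Sensible, products 25→208 °C: 1630.5 kJ/min
Q = ΔH = -6992.8 kJ/min = -116.55 kW
Heat removed = 116.55 kW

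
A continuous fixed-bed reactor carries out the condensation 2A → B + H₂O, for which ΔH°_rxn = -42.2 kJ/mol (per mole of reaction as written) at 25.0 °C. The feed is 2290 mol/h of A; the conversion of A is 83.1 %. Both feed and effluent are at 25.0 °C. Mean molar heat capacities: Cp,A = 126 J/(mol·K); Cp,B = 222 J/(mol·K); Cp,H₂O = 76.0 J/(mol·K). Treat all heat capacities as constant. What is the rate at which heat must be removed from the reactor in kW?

Extent of reaction ξ = 0.831 × 2290 / 2 = 951.5 mol/h
Reaction term: ξ·ΔH°_rxn = 951.5 × -42.2 = -40153 kJ/h
Q = ΔH = -40153 kJ/h = -11.154 kW
Heat removed = 11.154 kW

Q_out = 11.2 kW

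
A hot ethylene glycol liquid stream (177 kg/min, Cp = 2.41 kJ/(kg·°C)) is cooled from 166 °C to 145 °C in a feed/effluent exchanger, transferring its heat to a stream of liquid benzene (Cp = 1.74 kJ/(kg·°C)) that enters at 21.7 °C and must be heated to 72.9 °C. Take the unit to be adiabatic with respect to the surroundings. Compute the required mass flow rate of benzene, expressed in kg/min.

ṁ_c = 101 kg/min

Heat released by hot stream: Q = 177 × 2.41 × (166 − 145) = 8958 kJ/min
Energy balance on cold side (adiabatic exchanger): Q = ṁ_c·Cp_c·(T_c,out − T_c,in)
ṁ_c = 8958 / [1.74 × (72.9 − 21.7)] = 100.55 kg/min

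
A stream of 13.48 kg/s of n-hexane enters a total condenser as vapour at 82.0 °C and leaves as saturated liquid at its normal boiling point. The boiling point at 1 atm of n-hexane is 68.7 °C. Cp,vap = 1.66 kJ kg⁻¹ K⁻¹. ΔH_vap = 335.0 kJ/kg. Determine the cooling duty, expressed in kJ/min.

vapour 82.0→68.7 °C: -22.078 kJ/kg
condensation at 68.7 °C: -335 kJ/kg
Δh = -22.078 + -335 = -357.08 kJ/kg
Q = ṁ·Δh = 13.48 kg/s × -357.08 kJ/kg = -4813.4 kJ/s
|Q| = 4813.4 kW = 288800 kJ/min

Q_c = 289000 kJ/min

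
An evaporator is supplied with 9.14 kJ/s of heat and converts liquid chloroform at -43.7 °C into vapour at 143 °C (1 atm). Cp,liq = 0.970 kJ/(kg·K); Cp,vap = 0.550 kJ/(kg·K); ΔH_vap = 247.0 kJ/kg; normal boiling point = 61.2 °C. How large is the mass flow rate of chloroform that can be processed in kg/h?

ṁ = 83.6 kg/h

Δh = 0.970×(61.2−-43.7) + 247.0 + 0.550×(143−61.2) = 393.74 kJ/kg
Q = 9.14 kJ/s = 9.14 kJ/s = 32904 kJ/h
ṁ = Q/Δh = 32904 / 393.74 = 83.567 kg/h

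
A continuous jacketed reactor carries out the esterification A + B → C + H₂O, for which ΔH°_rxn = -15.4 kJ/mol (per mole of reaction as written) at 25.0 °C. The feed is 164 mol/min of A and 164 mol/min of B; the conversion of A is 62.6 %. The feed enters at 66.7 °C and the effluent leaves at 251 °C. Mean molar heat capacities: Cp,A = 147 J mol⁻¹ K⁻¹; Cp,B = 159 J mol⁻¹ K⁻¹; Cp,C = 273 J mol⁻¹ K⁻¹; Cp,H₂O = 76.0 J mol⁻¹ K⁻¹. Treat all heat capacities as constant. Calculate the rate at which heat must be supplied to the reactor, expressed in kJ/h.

Extent of reaction ξ = 0.626 × 164 = 102.66 mol/min
Reaction term: ξ·ΔH°_rxn = 102.66 × -15.4 = -1581 kJ/min
Sensible, feed 66.7→25 °C: -2092.7 kJ/min
Outlet flows (mol/min): A 61.336, B 61.336, C 102.66, H₂O 102.66
Sensible, products 25→251 °C: 12339 kJ/min
Q = ΔH = 8665.6 kJ/min = 144.43 kW
Heat supplied = 519930 kJ/h

Q_in = 520000 kJ/h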